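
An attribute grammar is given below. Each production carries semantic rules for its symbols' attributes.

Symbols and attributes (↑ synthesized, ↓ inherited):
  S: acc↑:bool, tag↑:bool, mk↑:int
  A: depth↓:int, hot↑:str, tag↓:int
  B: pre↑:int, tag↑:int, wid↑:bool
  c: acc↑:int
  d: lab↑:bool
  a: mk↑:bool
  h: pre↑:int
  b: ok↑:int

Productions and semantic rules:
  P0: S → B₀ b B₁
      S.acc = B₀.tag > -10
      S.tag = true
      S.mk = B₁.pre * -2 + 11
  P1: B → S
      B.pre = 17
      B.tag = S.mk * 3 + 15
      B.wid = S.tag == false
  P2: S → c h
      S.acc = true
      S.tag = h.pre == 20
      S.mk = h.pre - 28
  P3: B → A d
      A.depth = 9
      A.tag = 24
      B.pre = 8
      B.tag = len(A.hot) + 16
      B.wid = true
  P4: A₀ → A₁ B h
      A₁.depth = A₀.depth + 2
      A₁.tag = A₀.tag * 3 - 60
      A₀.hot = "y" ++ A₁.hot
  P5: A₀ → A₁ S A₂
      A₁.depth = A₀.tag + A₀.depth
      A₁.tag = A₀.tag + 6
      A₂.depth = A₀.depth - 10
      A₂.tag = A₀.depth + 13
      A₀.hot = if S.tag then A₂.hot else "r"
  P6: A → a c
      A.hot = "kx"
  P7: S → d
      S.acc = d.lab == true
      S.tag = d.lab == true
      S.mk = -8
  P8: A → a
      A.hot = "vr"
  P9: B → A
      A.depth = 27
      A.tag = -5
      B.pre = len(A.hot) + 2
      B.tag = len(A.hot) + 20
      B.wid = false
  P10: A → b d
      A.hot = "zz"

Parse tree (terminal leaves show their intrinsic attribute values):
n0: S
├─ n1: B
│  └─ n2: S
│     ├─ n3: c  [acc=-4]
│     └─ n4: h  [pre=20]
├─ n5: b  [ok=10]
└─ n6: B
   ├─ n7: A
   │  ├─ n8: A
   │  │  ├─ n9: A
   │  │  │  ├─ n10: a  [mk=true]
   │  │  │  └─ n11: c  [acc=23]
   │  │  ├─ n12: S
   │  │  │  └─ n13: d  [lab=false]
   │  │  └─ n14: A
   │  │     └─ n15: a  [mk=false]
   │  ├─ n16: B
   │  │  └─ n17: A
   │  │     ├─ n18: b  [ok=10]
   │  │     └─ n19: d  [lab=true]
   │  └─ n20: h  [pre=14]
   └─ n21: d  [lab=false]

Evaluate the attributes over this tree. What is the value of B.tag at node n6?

18

1. n3.acc = -4  [terminal]
2. n4.pre = 20  [terminal]
3. n2.acc = true  [true]
4. n2.tag = true  [h.pre == 20]
5. n2.mk = -8  [h.pre - 28]
6. n1.pre = 17  [17]
7. n1.tag = -9  [S.mk * 3 + 15]
8. n1.wid = false  [S.tag == false]
9. n5.ok = 10  [terminal]
10. n7.depth = 9  [9]
11. n7.tag = 24  [24]
12. n8.depth = 11  [A₀.depth + 2]
13. n8.tag = 12  [A₀.tag * 3 - 60]
14. n9.depth = 23  [A₀.tag + A₀.depth]
15. n9.tag = 18  [A₀.tag + 6]
16. n10.mk = true  [terminal]
17. n11.acc = 23  [terminal]
18. n9.hot = "kx"  ["kx"]
19. n13.lab = false  [terminal]
20. n12.acc = false  [d.lab == true]
21. n12.tag = false  [d.lab == true]
22. n12.mk = -8  [-8]
23. n14.depth = 1  [A₀.depth - 10]
24. n14.tag = 24  [A₀.depth + 13]
25. n15.mk = false  [terminal]
26. n14.hot = "vr"  ["vr"]
27. n8.hot = "r"  [if S.tag then A₂.hot else "r"]
28. n17.depth = 27  [27]
29. n17.tag = -5  [-5]
30. n18.ok = 10  [terminal]
31. n19.lab = true  [terminal]
32. n17.hot = "zz"  ["zz"]
33. n16.pre = 4  [len(A.hot) + 2]
34. n16.tag = 22  [len(A.hot) + 20]
35. n16.wid = false  [false]
36. n20.pre = 14  [terminal]
37. n7.hot = "yr"  ["y" ++ A₁.hot]
38. n21.lab = false  [terminal]
39. n6.pre = 8  [8]
40. n6.tag = 18  [len(A.hot) + 16]
41. n6.wid = true  [true]
42. n0.acc = true  [B₀.tag > -10]
43. n0.tag = true  [true]
44. n0.mk = -5  [B₁.pre * -2 + 11]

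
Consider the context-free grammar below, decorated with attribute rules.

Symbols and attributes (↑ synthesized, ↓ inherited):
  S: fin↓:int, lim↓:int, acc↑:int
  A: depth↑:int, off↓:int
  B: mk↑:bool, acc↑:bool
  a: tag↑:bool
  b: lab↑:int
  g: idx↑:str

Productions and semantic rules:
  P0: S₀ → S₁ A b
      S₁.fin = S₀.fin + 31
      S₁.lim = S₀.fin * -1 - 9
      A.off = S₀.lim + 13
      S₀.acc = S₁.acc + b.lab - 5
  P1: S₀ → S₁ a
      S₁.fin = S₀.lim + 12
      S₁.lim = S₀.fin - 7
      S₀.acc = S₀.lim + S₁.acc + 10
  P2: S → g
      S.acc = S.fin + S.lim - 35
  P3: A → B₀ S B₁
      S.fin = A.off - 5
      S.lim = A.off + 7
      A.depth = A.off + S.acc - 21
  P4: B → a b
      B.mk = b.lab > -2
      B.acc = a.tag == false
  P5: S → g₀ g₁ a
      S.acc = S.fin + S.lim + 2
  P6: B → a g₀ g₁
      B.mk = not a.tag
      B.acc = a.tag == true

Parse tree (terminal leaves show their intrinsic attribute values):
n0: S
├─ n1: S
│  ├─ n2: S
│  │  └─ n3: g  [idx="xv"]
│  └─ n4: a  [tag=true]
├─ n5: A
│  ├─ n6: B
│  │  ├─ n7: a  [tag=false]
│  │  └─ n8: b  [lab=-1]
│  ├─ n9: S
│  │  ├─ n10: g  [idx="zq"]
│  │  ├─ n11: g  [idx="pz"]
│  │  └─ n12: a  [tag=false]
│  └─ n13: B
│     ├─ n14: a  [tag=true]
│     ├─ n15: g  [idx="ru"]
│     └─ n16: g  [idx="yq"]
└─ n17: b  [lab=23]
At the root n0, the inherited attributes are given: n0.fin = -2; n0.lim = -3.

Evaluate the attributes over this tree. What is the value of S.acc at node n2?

1. n0.fin = -2  [given at root]
2. n0.lim = -3  [given at root]
3. n1.fin = 29  [S₀.fin + 31]
4. n1.lim = -7  [S₀.fin * -1 - 9]
5. n2.fin = 5  [S₀.lim + 12]
6. n2.lim = 22  [S₀.fin - 7]
7. n3.idx = "xv"  [terminal]
8. n2.acc = -8  [S.fin + S.lim - 35]
9. n4.tag = true  [terminal]
10. n1.acc = -5  [S₀.lim + S₁.acc + 10]
11. n5.off = 10  [S₀.lim + 13]
12. n7.tag = false  [terminal]
13. n8.lab = -1  [terminal]
14. n6.mk = true  [b.lab > -2]
15. n6.acc = true  [a.tag == false]
16. n9.fin = 5  [A.off - 5]
17. n9.lim = 17  [A.off + 7]
18. n10.idx = "zq"  [terminal]
19. n11.idx = "pz"  [terminal]
20. n12.tag = false  [terminal]
21. n9.acc = 24  [S.fin + S.lim + 2]
22. n14.tag = true  [terminal]
23. n15.idx = "ru"  [terminal]
24. n16.idx = "yq"  [terminal]
25. n13.mk = false  [not a.tag]
26. n13.acc = true  [a.tag == true]
27. n5.depth = 13  [A.off + S.acc - 21]
28. n17.lab = 23  [terminal]
29. n0.acc = 13  [S₁.acc + b.lab - 5]

-8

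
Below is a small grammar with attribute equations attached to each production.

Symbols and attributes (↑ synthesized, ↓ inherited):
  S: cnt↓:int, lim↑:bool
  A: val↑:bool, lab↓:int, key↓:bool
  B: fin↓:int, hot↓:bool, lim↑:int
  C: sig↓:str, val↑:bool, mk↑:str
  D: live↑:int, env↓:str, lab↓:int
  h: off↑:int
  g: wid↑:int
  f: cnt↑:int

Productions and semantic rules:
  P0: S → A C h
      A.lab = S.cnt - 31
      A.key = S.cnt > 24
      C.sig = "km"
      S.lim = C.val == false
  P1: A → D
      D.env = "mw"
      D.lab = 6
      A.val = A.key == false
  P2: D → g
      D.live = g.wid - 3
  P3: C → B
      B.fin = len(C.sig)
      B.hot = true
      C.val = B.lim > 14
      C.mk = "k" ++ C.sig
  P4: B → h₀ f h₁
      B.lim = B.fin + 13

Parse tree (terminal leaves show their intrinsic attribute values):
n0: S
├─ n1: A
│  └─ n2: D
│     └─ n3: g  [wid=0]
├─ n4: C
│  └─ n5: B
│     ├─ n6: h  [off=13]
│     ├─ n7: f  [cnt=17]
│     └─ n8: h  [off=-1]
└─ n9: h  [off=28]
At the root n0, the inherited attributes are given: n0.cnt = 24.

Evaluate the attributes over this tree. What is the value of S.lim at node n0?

false

1. n0.cnt = 24  [given at root]
2. n1.lab = -7  [S.cnt - 31]
3. n1.key = false  [S.cnt > 24]
4. n2.env = "mw"  ["mw"]
5. n2.lab = 6  [6]
6. n3.wid = 0  [terminal]
7. n2.live = -3  [g.wid - 3]
8. n1.val = true  [A.key == false]
9. n4.sig = "km"  ["km"]
10. n5.fin = 2  [len(C.sig)]
11. n5.hot = true  [true]
12. n6.off = 13  [terminal]
13. n7.cnt = 17  [terminal]
14. n8.off = -1  [terminal]
15. n5.lim = 15  [B.fin + 13]
16. n4.val = true  [B.lim > 14]
17. n4.mk = "kkm"  ["k" ++ C.sig]
18. n9.off = 28  [terminal]
19. n0.lim = false  [C.val == false]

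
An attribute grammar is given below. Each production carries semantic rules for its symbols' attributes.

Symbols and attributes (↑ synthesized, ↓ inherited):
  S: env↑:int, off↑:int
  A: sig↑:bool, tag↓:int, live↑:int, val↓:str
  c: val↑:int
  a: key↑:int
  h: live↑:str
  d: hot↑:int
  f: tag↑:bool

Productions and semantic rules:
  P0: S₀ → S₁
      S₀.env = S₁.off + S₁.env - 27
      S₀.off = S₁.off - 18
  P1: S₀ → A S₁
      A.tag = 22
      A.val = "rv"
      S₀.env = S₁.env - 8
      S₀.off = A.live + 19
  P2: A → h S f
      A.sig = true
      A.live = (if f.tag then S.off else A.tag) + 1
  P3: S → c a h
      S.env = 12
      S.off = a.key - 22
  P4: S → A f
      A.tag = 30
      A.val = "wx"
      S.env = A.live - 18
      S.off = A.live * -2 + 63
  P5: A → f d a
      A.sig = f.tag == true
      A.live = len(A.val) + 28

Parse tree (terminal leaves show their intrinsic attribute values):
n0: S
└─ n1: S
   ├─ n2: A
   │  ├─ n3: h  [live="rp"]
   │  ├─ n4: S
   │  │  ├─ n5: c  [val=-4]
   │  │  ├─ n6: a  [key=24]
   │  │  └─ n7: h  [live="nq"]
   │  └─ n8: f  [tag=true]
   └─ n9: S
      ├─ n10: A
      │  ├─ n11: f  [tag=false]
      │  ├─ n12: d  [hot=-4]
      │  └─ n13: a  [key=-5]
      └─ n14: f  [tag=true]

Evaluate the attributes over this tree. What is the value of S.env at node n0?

-1

1. n2.tag = 22  [22]
2. n2.val = "rv"  ["rv"]
3. n3.live = "rp"  [terminal]
4. n5.val = -4  [terminal]
5. n6.key = 24  [terminal]
6. n7.live = "nq"  [terminal]
7. n4.env = 12  [12]
8. n4.off = 2  [a.key - 22]
9. n8.tag = true  [terminal]
10. n2.sig = true  [true]
11. n2.live = 3  [(if f.tag then S.off else A.tag) + 1]
12. n10.tag = 30  [30]
13. n10.val = "wx"  ["wx"]
14. n11.tag = false  [terminal]
15. n12.hot = -4  [terminal]
16. n13.key = -5  [terminal]
17. n10.sig = false  [f.tag == true]
18. n10.live = 30  [len(A.val) + 28]
19. n14.tag = true  [terminal]
20. n9.env = 12  [A.live - 18]
21. n9.off = 3  [A.live * -2 + 63]
22. n1.env = 4  [S₁.env - 8]
23. n1.off = 22  [A.live + 19]
24. n0.env = -1  [S₁.off + S₁.env - 27]
25. n0.off = 4  [S₁.off - 18]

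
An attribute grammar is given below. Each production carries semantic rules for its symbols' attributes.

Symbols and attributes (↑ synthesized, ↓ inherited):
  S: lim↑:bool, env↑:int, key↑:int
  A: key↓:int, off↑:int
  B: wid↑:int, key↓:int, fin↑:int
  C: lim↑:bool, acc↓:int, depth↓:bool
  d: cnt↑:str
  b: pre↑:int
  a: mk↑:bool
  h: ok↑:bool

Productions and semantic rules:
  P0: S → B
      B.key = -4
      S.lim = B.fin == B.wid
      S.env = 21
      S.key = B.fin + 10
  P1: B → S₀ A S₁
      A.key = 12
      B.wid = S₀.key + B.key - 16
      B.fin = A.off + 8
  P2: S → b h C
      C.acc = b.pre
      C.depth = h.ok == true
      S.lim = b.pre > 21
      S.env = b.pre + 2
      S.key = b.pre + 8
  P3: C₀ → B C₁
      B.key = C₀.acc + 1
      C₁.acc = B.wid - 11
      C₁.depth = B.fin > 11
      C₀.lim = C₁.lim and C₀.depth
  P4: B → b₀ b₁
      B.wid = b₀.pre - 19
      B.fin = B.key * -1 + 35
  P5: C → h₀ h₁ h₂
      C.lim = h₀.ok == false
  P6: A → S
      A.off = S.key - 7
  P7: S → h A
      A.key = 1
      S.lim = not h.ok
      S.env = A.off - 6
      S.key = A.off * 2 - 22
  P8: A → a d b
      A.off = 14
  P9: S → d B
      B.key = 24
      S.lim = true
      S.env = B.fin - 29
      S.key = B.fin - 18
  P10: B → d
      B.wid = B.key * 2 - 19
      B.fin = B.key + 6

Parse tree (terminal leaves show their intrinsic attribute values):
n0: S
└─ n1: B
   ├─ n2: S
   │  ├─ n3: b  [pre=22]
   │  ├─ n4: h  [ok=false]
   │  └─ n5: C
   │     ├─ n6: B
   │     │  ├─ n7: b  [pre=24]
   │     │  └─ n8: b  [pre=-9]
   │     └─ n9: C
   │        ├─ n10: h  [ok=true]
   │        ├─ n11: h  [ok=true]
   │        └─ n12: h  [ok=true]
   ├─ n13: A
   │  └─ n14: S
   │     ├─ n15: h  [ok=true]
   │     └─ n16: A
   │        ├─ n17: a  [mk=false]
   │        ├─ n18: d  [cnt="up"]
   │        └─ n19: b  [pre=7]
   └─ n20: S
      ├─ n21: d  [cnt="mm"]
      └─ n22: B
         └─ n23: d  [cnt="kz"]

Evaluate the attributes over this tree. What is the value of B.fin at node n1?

7

1. n1.key = -4  [-4]
2. n3.pre = 22  [terminal]
3. n4.ok = false  [terminal]
4. n5.acc = 22  [b.pre]
5. n5.depth = false  [h.ok == true]
6. n6.key = 23  [C₀.acc + 1]
7. n7.pre = 24  [terminal]
8. n8.pre = -9  [terminal]
9. n6.wid = 5  [b₀.pre - 19]
10. n6.fin = 12  [B.key * -1 + 35]
11. n9.acc = -6  [B.wid - 11]
12. n9.depth = true  [B.fin > 11]
13. n10.ok = true  [terminal]
14. n11.ok = true  [terminal]
15. n12.ok = true  [terminal]
16. n9.lim = false  [h₀.ok == false]
17. n5.lim = false  [C₁.lim and C₀.depth]
18. n2.lim = true  [b.pre > 21]
19. n2.env = 24  [b.pre + 2]
20. n2.key = 30  [b.pre + 8]
21. n13.key = 12  [12]
22. n15.ok = true  [terminal]
23. n16.key = 1  [1]
24. n17.mk = false  [terminal]
25. n18.cnt = "up"  [terminal]
26. n19.pre = 7  [terminal]
27. n16.off = 14  [14]
28. n14.lim = false  [not h.ok]
29. n14.env = 8  [A.off - 6]
30. n14.key = 6  [A.off * 2 - 22]
31. n13.off = -1  [S.key - 7]
32. n21.cnt = "mm"  [terminal]
33. n22.key = 24  [24]
34. n23.cnt = "kz"  [terminal]
35. n22.wid = 29  [B.key * 2 - 19]
36. n22.fin = 30  [B.key + 6]
37. n20.lim = true  [true]
38. n20.env = 1  [B.fin - 29]
39. n20.key = 12  [B.fin - 18]
40. n1.wid = 10  [S₀.key + B.key - 16]
41. n1.fin = 7  [A.off + 8]
42. n0.lim = false  [B.fin == B.wid]
43. n0.env = 21  [21]
44. n0.key = 17  [B.fin + 10]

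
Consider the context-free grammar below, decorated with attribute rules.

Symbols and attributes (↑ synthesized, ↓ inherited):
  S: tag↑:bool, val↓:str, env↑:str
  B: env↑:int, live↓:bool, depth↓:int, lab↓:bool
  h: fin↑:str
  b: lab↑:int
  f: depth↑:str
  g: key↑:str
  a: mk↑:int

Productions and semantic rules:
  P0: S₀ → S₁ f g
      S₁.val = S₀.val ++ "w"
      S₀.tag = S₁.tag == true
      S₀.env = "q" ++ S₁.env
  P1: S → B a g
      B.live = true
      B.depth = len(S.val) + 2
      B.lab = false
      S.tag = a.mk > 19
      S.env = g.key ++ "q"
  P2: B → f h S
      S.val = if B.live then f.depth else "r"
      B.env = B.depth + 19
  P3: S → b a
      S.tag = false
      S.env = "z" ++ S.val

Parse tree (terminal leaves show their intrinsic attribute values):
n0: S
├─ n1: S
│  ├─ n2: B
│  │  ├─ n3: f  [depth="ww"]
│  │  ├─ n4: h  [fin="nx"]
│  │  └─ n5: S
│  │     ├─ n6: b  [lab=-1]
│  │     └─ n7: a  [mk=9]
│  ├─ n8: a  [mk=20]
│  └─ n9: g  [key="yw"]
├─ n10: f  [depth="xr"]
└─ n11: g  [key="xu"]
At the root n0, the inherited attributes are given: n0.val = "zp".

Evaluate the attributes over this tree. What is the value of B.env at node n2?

1. n0.val = "zp"  [given at root]
2. n1.val = "zpw"  [S₀.val ++ "w"]
3. n2.live = true  [true]
4. n2.depth = 5  [len(S.val) + 2]
5. n2.lab = false  [false]
6. n3.depth = "ww"  [terminal]
7. n4.fin = "nx"  [terminal]
8. n5.val = "ww"  [if B.live then f.depth else "r"]
9. n6.lab = -1  [terminal]
10. n7.mk = 9  [terminal]
11. n5.tag = false  [false]
12. n5.env = "zww"  ["z" ++ S.val]
13. n2.env = 24  [B.depth + 19]
14. n8.mk = 20  [terminal]
15. n9.key = "yw"  [terminal]
16. n1.tag = true  [a.mk > 19]
17. n1.env = "ywq"  [g.key ++ "q"]
18. n10.depth = "xr"  [terminal]
19. n11.key = "xu"  [terminal]
20. n0.tag = true  [S₁.tag == true]
21. n0.env = "qywq"  ["q" ++ S₁.env]

24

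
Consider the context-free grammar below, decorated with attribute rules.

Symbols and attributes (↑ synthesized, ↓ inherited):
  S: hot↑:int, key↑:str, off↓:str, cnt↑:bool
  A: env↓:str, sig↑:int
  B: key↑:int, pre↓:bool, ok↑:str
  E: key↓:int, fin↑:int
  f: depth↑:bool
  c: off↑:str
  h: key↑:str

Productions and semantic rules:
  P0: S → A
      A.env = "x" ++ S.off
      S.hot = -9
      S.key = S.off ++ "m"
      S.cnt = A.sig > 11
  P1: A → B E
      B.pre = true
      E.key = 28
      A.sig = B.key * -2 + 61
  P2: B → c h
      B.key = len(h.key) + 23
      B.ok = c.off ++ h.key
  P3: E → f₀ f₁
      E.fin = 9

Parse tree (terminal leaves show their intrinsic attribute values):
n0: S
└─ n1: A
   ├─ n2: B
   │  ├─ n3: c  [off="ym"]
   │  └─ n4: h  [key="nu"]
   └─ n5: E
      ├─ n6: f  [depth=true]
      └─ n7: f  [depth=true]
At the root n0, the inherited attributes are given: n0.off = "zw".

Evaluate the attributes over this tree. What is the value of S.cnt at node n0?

false

1. n0.off = "zw"  [given at root]
2. n1.env = "xzw"  ["x" ++ S.off]
3. n2.pre = true  [true]
4. n3.off = "ym"  [terminal]
5. n4.key = "nu"  [terminal]
6. n2.key = 25  [len(h.key) + 23]
7. n2.ok = "ymnu"  [c.off ++ h.key]
8. n5.key = 28  [28]
9. n6.depth = true  [terminal]
10. n7.depth = true  [terminal]
11. n5.fin = 9  [9]
12. n1.sig = 11  [B.key * -2 + 61]
13. n0.hot = -9  [-9]
14. n0.key = "zwm"  [S.off ++ "m"]
15. n0.cnt = false  [A.sig > 11]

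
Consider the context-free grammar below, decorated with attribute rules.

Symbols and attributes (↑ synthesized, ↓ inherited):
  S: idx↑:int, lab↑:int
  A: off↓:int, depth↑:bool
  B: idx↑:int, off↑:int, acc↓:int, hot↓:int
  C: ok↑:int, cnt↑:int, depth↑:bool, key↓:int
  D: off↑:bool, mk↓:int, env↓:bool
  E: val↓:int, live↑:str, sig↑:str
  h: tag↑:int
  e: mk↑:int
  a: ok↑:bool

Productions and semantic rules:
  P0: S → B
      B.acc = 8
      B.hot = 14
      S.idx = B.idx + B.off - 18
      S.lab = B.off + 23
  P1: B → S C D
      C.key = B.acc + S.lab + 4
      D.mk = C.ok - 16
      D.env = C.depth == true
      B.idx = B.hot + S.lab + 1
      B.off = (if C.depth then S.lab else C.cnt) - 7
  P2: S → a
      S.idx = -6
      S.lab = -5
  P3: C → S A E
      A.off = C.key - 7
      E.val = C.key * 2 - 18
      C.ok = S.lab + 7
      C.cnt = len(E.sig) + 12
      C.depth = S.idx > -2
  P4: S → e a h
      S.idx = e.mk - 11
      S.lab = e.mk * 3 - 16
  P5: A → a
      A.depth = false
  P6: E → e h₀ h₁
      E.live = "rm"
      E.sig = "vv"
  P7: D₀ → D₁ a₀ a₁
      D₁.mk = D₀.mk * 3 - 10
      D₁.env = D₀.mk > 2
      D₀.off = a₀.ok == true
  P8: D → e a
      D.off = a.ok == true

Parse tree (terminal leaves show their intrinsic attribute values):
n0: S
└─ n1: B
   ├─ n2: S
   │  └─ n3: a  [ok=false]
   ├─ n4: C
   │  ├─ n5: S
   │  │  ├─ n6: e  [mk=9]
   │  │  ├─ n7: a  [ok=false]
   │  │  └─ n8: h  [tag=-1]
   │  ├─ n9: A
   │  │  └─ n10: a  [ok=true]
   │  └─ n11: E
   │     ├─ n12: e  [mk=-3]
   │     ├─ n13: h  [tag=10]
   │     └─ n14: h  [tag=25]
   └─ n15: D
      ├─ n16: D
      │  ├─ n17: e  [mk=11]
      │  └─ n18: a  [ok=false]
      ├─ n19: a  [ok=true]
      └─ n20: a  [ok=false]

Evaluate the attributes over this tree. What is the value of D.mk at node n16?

-4

1. n1.acc = 8  [8]
2. n1.hot = 14  [14]
3. n3.ok = false  [terminal]
4. n2.idx = -6  [-6]
5. n2.lab = -5  [-5]
6. n4.key = 7  [B.acc + S.lab + 4]
7. n6.mk = 9  [terminal]
8. n7.ok = false  [terminal]
9. n8.tag = -1  [terminal]
10. n5.idx = -2  [e.mk - 11]
11. n5.lab = 11  [e.mk * 3 - 16]
12. n9.off = 0  [C.key - 7]
13. n10.ok = true  [terminal]
14. n9.depth = false  [false]
15. n11.val = -4  [C.key * 2 - 18]
16. n12.mk = -3  [terminal]
17. n13.tag = 10  [terminal]
18. n14.tag = 25  [terminal]
19. n11.live = "rm"  ["rm"]
20. n11.sig = "vv"  ["vv"]
21. n4.ok = 18  [S.lab + 7]
22. n4.cnt = 14  [len(E.sig) + 12]
23. n4.depth = false  [S.idx > -2]
24. n15.mk = 2  [C.ok - 16]
25. n15.env = false  [C.depth == true]
26. n16.mk = -4  [D₀.mk * 3 - 10]
27. n16.env = false  [D₀.mk > 2]
28. n17.mk = 11  [terminal]
29. n18.ok = false  [terminal]
30. n16.off = false  [a.ok == true]
31. n19.ok = true  [terminal]
32. n20.ok = false  [terminal]
33. n15.off = true  [a₀.ok == true]
34. n1.idx = 10  [B.hot + S.lab + 1]
35. n1.off = 7  [(if C.depth then S.lab else C.cnt) - 7]
36. n0.idx = -1  [B.idx + B.off - 18]
37. n0.lab = 30  [B.off + 23]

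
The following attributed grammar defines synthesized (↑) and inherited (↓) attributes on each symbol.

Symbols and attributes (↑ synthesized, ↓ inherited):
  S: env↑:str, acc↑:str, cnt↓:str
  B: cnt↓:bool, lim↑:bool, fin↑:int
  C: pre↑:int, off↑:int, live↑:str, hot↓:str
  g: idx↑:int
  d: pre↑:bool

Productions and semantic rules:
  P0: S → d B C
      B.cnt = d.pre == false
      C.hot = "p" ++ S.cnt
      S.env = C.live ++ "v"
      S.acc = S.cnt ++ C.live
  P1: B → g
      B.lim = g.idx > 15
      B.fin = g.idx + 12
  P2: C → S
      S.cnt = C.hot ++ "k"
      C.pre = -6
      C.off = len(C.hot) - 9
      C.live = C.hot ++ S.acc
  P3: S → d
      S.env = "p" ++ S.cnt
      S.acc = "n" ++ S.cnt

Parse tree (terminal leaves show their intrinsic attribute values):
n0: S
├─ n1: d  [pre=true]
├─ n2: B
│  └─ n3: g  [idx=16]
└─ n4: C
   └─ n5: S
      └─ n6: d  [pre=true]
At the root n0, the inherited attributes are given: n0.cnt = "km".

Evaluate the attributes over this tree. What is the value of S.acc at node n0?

1. n0.cnt = "km"  [given at root]
2. n1.pre = true  [terminal]
3. n2.cnt = false  [d.pre == false]
4. n3.idx = 16  [terminal]
5. n2.lim = true  [g.idx > 15]
6. n2.fin = 28  [g.idx + 12]
7. n4.hot = "pkm"  ["p" ++ S.cnt]
8. n5.cnt = "pkmk"  [C.hot ++ "k"]
9. n6.pre = true  [terminal]
10. n5.env = "ppkmk"  ["p" ++ S.cnt]
11. n5.acc = "npkmk"  ["n" ++ S.cnt]
12. n4.pre = -6  [-6]
13. n4.off = -6  [len(C.hot) - 9]
14. n4.live = "pkmnpkmk"  [C.hot ++ S.acc]
15. n0.env = "pkmnpkmkv"  [C.live ++ "v"]
16. n0.acc = "kmpkmnpkmk"  [S.cnt ++ C.live]

"kmpkmnpkmk"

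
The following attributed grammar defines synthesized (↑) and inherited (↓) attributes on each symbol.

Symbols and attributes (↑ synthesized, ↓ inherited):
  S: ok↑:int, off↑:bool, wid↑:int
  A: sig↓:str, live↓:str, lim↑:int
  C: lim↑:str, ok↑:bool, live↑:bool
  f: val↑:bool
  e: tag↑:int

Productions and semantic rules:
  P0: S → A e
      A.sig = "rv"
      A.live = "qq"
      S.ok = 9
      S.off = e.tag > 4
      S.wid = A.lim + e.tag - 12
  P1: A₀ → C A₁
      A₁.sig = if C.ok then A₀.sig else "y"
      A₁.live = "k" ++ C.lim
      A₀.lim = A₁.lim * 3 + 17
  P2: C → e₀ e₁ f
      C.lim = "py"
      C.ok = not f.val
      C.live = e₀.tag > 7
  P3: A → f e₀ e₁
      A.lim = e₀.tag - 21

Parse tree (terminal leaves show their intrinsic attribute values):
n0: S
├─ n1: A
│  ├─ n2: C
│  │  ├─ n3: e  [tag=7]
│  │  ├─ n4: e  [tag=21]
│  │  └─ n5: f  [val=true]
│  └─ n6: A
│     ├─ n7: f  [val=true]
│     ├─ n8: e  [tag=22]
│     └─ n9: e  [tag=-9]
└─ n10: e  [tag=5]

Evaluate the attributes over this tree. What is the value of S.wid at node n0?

13

1. n1.sig = "rv"  ["rv"]
2. n1.live = "qq"  ["qq"]
3. n3.tag = 7  [terminal]
4. n4.tag = 21  [terminal]
5. n5.val = true  [terminal]
6. n2.lim = "py"  ["py"]
7. n2.ok = false  [not f.val]
8. n2.live = false  [e₀.tag > 7]
9. n6.sig = "y"  [if C.ok then A₀.sig else "y"]
10. n6.live = "kpy"  ["k" ++ C.lim]
11. n7.val = true  [terminal]
12. n8.tag = 22  [terminal]
13. n9.tag = -9  [terminal]
14. n6.lim = 1  [e₀.tag - 21]
15. n1.lim = 20  [A₁.lim * 3 + 17]
16. n10.tag = 5  [terminal]
17. n0.ok = 9  [9]
18. n0.off = true  [e.tag > 4]
19. n0.wid = 13  [A.lim + e.tag - 12]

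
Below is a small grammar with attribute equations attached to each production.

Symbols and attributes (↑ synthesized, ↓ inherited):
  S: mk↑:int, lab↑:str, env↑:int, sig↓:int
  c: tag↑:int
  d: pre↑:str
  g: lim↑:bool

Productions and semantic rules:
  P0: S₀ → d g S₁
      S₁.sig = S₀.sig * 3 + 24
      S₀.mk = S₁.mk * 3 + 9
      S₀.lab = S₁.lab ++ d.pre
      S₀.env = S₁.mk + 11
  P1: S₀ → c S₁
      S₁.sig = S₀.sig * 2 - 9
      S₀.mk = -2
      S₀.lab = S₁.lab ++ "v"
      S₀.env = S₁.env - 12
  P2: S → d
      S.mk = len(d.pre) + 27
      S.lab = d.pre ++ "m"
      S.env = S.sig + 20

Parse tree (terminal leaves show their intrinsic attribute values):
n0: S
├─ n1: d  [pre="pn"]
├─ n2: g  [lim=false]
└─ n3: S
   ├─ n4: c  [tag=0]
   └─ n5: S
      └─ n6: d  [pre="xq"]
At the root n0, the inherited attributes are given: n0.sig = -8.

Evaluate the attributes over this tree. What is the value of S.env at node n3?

-1

1. n0.sig = -8  [given at root]
2. n1.pre = "pn"  [terminal]
3. n2.lim = false  [terminal]
4. n3.sig = 0  [S₀.sig * 3 + 24]
5. n4.tag = 0  [terminal]
6. n5.sig = -9  [S₀.sig * 2 - 9]
7. n6.pre = "xq"  [terminal]
8. n5.mk = 29  [len(d.pre) + 27]
9. n5.lab = "xqm"  [d.pre ++ "m"]
10. n5.env = 11  [S.sig + 20]
11. n3.mk = -2  [-2]
12. n3.lab = "xqmv"  [S₁.lab ++ "v"]
13. n3.env = -1  [S₁.env - 12]
14. n0.mk = 3  [S₁.mk * 3 + 9]
15. n0.lab = "xqmvpn"  [S₁.lab ++ d.pre]
16. n0.env = 9  [S₁.mk + 11]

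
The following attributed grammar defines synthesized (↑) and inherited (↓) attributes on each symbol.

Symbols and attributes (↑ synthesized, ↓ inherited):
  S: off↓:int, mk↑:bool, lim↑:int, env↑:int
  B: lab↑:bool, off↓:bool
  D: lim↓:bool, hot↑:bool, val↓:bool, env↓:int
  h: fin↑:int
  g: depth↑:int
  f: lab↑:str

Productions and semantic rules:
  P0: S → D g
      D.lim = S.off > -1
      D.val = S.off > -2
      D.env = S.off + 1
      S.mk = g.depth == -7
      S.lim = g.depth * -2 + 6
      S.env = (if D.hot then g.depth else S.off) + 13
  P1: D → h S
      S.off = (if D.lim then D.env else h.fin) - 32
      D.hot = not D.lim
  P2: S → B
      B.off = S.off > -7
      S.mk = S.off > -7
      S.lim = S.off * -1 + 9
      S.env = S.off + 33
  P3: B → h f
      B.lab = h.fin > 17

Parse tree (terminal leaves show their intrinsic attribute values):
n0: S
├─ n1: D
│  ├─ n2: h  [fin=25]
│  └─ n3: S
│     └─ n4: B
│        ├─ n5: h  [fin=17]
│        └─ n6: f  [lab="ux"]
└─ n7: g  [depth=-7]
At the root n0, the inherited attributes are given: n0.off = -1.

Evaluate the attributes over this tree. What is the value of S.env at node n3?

1. n0.off = -1  [given at root]
2. n1.lim = false  [S.off > -1]
3. n1.val = true  [S.off > -2]
4. n1.env = 0  [S.off + 1]
5. n2.fin = 25  [terminal]
6. n3.off = -7  [(if D.lim then D.env else h.fin) - 32]
7. n4.off = false  [S.off > -7]
8. n5.fin = 17  [terminal]
9. n6.lab = "ux"  [terminal]
10. n4.lab = false  [h.fin > 17]
11. n3.mk = false  [S.off > -7]
12. n3.lim = 16  [S.off * -1 + 9]
13. n3.env = 26  [S.off + 33]
14. n1.hot = true  [not D.lim]
15. n7.depth = -7  [terminal]
16. n0.mk = true  [g.depth == -7]
17. n0.lim = 20  [g.depth * -2 + 6]
18. n0.env = 6  [(if D.hot then g.depth else S.off) + 13]

26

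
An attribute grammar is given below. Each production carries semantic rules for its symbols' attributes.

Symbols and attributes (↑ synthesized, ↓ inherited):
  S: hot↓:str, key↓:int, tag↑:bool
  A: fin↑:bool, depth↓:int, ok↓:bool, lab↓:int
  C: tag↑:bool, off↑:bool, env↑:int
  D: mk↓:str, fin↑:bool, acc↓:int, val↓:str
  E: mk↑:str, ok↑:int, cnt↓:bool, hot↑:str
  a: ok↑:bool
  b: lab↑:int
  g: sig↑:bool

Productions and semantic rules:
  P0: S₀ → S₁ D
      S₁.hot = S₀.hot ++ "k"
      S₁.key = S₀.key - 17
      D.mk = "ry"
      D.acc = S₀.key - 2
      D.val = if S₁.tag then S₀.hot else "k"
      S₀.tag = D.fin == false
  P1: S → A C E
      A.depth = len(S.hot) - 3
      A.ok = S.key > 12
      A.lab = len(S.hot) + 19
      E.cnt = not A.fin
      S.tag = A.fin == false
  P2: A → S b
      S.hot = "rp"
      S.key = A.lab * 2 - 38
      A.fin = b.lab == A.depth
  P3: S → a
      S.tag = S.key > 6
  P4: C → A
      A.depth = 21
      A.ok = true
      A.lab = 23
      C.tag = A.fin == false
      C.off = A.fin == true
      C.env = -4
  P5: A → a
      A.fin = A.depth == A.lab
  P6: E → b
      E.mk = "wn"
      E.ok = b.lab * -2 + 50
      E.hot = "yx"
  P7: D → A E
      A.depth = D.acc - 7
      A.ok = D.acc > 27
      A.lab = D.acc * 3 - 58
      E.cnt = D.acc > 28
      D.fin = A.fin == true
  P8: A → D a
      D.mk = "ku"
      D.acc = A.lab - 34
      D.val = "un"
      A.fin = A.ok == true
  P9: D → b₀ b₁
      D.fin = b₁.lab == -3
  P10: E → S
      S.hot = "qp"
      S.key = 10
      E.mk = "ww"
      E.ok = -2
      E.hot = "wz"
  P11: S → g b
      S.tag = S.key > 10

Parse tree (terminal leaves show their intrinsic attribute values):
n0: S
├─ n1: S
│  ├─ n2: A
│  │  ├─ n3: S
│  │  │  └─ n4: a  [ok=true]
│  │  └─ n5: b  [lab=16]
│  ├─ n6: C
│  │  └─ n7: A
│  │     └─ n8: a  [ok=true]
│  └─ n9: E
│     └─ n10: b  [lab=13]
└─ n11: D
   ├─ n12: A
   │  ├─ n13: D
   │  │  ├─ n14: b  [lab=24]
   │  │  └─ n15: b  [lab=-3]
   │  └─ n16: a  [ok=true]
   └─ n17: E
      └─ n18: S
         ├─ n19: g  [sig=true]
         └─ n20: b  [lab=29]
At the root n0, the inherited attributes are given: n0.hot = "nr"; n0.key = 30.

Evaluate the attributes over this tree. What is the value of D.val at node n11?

"nr"

1. n0.hot = "nr"  [given at root]
2. n0.key = 30  [given at root]
3. n1.hot = "nrk"  [S₀.hot ++ "k"]
4. n1.key = 13  [S₀.key - 17]
5. n2.depth = 0  [len(S.hot) - 3]
6. n2.ok = true  [S.key > 12]
7. n2.lab = 22  [len(S.hot) + 19]
8. n3.hot = "rp"  ["rp"]
9. n3.key = 6  [A.lab * 2 - 38]
10. n4.ok = true  [terminal]
11. n3.tag = false  [S.key > 6]
12. n5.lab = 16  [terminal]
13. n2.fin = false  [b.lab == A.depth]
14. n7.depth = 21  [21]
15. n7.ok = true  [true]
16. n7.lab = 23  [23]
17. n8.ok = true  [terminal]
18. n7.fin = false  [A.depth == A.lab]
19. n6.tag = true  [A.fin == false]
20. n6.off = false  [A.fin == true]
21. n6.env = -4  [-4]
22. n9.cnt = true  [not A.fin]
23. n10.lab = 13  [terminal]
24. n9.mk = "wn"  ["wn"]
25. n9.ok = 24  [b.lab * -2 + 50]
26. n9.hot = "yx"  ["yx"]
27. n1.tag = true  [A.fin == false]
28. n11.mk = "ry"  ["ry"]
29. n11.acc = 28  [S₀.key - 2]
30. n11.val = "nr"  [if S₁.tag then S₀.hot else "k"]
31. n12.depth = 21  [D.acc - 7]
32. n12.ok = true  [D.acc > 27]
33. n12.lab = 26  [D.acc * 3 - 58]
34. n13.mk = "ku"  ["ku"]
35. n13.acc = -8  [A.lab - 34]
36. n13.val = "un"  ["un"]
37. n14.lab = 24  [terminal]
38. n15.lab = -3  [terminal]
39. n13.fin = true  [b₁.lab == -3]
40. n16.ok = true  [terminal]
41. n12.fin = true  [A.ok == true]
42. n17.cnt = false  [D.acc > 28]
43. n18.hot = "qp"  ["qp"]
44. n18.key = 10  [10]
45. n19.sig = true  [terminal]
46. n20.lab = 29  [terminal]
47. n18.tag = false  [S.key > 10]
48. n17.mk = "ww"  ["ww"]
49. n17.ok = -2  [-2]
50. n17.hot = "wz"  ["wz"]
51. n11.fin = true  [A.fin == true]
52. n0.tag = false  [D.fin == false]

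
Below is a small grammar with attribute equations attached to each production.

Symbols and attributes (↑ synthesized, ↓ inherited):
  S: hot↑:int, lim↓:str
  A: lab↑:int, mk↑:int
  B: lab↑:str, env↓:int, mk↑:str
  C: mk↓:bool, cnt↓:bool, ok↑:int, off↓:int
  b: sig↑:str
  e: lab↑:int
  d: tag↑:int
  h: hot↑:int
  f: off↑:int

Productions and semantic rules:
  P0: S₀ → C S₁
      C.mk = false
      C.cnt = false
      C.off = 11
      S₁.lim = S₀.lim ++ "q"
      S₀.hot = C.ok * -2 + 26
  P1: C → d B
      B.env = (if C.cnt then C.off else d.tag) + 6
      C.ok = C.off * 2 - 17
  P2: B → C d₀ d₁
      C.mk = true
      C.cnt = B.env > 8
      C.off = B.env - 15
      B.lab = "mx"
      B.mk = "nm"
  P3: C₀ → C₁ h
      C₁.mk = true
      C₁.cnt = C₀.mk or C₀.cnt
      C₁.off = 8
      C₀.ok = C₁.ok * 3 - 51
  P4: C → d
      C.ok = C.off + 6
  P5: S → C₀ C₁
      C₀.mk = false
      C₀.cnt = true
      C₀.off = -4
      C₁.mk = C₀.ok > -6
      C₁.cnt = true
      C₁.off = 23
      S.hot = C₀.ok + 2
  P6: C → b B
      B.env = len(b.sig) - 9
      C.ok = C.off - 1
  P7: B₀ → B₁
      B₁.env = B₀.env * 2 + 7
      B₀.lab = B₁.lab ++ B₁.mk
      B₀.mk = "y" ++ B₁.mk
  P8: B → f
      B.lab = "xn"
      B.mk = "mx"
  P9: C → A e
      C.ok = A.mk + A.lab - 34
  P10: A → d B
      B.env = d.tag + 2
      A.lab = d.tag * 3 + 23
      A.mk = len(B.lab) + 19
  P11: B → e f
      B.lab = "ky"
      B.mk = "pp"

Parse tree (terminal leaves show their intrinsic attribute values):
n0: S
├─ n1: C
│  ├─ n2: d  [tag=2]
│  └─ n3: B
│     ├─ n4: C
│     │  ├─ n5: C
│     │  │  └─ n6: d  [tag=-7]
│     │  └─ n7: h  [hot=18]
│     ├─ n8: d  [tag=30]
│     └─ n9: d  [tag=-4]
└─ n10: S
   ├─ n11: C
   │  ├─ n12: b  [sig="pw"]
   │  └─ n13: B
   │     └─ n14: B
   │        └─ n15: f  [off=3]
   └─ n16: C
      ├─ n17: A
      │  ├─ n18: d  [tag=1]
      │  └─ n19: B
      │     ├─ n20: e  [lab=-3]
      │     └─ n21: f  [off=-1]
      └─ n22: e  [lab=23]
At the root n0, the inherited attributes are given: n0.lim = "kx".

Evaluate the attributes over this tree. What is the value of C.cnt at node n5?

true

1. n0.lim = "kx"  [given at root]
2. n1.mk = false  [false]
3. n1.cnt = false  [false]
4. n1.off = 11  [11]
5. n2.tag = 2  [terminal]
6. n3.env = 8  [(if C.cnt then C.off else d.tag) + 6]
7. n4.mk = true  [true]
8. n4.cnt = false  [B.env > 8]
9. n4.off = -7  [B.env - 15]
10. n5.mk = true  [true]
11. n5.cnt = true  [C₀.mk or C₀.cnt]
12. n5.off = 8  [8]
13. n6.tag = -7  [terminal]
14. n5.ok = 14  [C.off + 6]
15. n7.hot = 18  [terminal]
16. n4.ok = -9  [C₁.ok * 3 - 51]
17. n8.tag = 30  [terminal]
18. n9.tag = -4  [terminal]
19. n3.lab = "mx"  ["mx"]
20. n3.mk = "nm"  ["nm"]
21. n1.ok = 5  [C.off * 2 - 17]
22. n10.lim = "kxq"  [S₀.lim ++ "q"]
23. n11.mk = false  [false]
24. n11.cnt = true  [true]
25. n11.off = -4  [-4]
26. n12.sig = "pw"  [terminal]
27. n13.env = -7  [len(b.sig) - 9]
28. n14.env = -7  [B₀.env * 2 + 7]
29. n15.off = 3  [terminal]
30. n14.lab = "xn"  ["xn"]
31. n14.mk = "mx"  ["mx"]
32. n13.lab = "xnmx"  [B₁.lab ++ B₁.mk]
33. n13.mk = "ymx"  ["y" ++ B₁.mk]
34. n11.ok = -5  [C.off - 1]
35. n16.mk = true  [C₀.ok > -6]
36. n16.cnt = true  [true]
37. n16.off = 23  [23]
38. n18.tag = 1  [terminal]
39. n19.env = 3  [d.tag + 2]
40. n20.lab = -3  [terminal]
41. n21.off = -1  [terminal]
42. n19.lab = "ky"  ["ky"]
43. n19.mk = "pp"  ["pp"]
44. n17.lab = 26  [d.tag * 3 + 23]
45. n17.mk = 21  [len(B.lab) + 19]
46. n22.lab = 23  [terminal]
47. n16.ok = 13  [A.mk + A.lab - 34]
48. n10.hot = -3  [C₀.ok + 2]
49. n0.hot = 16  [C.ok * -2 + 26]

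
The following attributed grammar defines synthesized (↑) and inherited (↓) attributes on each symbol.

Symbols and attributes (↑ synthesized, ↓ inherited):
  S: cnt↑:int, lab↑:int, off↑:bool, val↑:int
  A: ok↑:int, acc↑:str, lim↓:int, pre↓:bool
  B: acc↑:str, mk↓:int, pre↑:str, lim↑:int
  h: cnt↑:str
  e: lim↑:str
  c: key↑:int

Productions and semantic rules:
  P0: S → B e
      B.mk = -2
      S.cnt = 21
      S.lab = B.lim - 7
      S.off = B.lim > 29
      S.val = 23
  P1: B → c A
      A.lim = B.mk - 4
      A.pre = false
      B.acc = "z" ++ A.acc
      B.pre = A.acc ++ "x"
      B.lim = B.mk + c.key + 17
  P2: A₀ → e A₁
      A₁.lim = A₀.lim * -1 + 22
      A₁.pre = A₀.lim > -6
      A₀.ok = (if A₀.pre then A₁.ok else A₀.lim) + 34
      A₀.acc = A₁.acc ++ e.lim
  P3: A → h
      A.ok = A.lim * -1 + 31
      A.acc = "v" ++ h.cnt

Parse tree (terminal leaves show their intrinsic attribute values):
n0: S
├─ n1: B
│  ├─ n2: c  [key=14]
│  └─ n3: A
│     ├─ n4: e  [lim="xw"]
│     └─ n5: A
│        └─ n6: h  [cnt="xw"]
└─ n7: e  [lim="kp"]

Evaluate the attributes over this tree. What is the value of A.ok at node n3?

28

1. n1.mk = -2  [-2]
2. n2.key = 14  [terminal]
3. n3.lim = -6  [B.mk - 4]
4. n3.pre = false  [false]
5. n4.lim = "xw"  [terminal]
6. n5.lim = 28  [A₀.lim * -1 + 22]
7. n5.pre = false  [A₀.lim > -6]
8. n6.cnt = "xw"  [terminal]
9. n5.ok = 3  [A.lim * -1 + 31]
10. n5.acc = "vxw"  ["v" ++ h.cnt]
11. n3.ok = 28  [(if A₀.pre then A₁.ok else A₀.lim) + 34]
12. n3.acc = "vxwxw"  [A₁.acc ++ e.lim]
13. n1.acc = "zvxwxw"  ["z" ++ A.acc]
14. n1.pre = "vxwxwx"  [A.acc ++ "x"]
15. n1.lim = 29  [B.mk + c.key + 17]
16. n7.lim = "kp"  [terminal]
17. n0.cnt = 21  [21]
18. n0.lab = 22  [B.lim - 7]
19. n0.off = false  [B.lim > 29]
20. n0.val = 23  [23]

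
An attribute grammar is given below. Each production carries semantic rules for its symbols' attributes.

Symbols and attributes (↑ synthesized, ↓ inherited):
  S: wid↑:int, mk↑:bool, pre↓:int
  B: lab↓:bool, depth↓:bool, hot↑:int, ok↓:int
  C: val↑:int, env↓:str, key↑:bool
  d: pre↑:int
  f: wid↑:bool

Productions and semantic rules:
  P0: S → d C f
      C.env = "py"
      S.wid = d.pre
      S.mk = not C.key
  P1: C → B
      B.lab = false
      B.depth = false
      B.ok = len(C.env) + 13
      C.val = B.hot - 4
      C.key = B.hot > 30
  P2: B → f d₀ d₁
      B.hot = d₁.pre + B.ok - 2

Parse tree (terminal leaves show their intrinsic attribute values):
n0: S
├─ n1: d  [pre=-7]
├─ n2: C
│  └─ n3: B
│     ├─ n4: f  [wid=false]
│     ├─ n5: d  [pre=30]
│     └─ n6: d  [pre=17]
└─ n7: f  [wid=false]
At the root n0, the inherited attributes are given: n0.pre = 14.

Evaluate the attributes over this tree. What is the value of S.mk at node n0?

true

1. n0.pre = 14  [given at root]
2. n1.pre = -7  [terminal]
3. n2.env = "py"  ["py"]
4. n3.lab = false  [false]
5. n3.depth = false  [false]
6. n3.ok = 15  [len(C.env) + 13]
7. n4.wid = false  [terminal]
8. n5.pre = 30  [terminal]
9. n6.pre = 17  [terminal]
10. n3.hot = 30  [d₁.pre + B.ok - 2]
11. n2.val = 26  [B.hot - 4]
12. n2.key = false  [B.hot > 30]
13. n7.wid = false  [terminal]
14. n0.wid = -7  [d.pre]
15. n0.mk = true  [not C.key]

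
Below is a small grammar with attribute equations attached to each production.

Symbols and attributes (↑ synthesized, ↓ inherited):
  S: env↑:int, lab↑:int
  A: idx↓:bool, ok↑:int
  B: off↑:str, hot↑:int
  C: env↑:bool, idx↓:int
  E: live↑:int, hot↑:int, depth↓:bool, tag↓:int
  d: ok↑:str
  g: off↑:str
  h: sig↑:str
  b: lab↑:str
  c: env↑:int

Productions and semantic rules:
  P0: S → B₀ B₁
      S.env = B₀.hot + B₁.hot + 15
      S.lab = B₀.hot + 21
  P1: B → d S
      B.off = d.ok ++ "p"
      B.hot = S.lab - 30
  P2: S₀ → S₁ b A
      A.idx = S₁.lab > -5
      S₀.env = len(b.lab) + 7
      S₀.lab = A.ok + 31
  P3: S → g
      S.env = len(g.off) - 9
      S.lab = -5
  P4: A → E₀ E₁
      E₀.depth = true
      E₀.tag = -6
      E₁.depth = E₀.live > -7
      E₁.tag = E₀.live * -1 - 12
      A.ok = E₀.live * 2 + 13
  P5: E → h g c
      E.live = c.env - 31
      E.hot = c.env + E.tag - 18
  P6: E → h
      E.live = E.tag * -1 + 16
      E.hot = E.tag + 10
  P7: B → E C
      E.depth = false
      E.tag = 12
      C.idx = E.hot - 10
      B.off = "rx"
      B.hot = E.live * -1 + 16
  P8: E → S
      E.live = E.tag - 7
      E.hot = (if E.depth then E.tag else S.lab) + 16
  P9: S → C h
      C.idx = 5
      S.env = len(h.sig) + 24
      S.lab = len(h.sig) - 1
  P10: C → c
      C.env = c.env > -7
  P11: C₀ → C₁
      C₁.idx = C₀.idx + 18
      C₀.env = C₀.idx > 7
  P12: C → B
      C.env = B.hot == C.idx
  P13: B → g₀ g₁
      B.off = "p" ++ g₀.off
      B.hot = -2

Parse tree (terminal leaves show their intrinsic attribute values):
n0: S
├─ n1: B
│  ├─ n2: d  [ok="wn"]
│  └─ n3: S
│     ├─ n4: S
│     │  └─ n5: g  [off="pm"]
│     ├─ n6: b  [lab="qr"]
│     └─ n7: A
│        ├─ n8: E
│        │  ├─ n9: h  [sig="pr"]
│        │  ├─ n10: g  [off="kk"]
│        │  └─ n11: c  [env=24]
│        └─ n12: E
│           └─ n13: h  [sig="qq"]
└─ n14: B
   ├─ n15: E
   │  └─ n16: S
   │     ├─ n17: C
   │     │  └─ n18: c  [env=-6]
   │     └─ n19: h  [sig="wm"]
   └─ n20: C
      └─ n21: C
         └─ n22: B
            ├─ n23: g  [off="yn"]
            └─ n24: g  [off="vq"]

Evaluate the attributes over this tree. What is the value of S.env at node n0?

26

1. n2.ok = "wn"  [terminal]
2. n5.off = "pm"  [terminal]
3. n4.env = -7  [len(g.off) - 9]
4. n4.lab = -5  [-5]
5. n6.lab = "qr"  [terminal]
6. n7.idx = false  [S₁.lab > -5]
7. n8.depth = true  [true]
8. n8.tag = -6  [-6]
9. n9.sig = "pr"  [terminal]
10. n10.off = "kk"  [terminal]
11. n11.env = 24  [terminal]
12. n8.live = -7  [c.env - 31]
13. n8.hot = 0  [c.env + E.tag - 18]
14. n12.depth = false  [E₀.live > -7]
15. n12.tag = -5  [E₀.live * -1 - 12]
16. n13.sig = "qq"  [terminal]
17. n12.live = 21  [E.tag * -1 + 16]
18. n12.hot = 5  [E.tag + 10]
19. n7.ok = -1  [E₀.live * 2 + 13]
20. n3.env = 9  [len(b.lab) + 7]
21. n3.lab = 30  [A.ok + 31]
22. n1.off = "wnp"  [d.ok ++ "p"]
23. n1.hot = 0  [S.lab - 30]
24. n15.depth = false  [false]
25. n15.tag = 12  [12]
26. n17.idx = 5  [5]
27. n18.env = -6  [terminal]
28. n17.env = true  [c.env > -7]
29. n19.sig = "wm"  [terminal]
30. n16.env = 26  [len(h.sig) + 24]
31. n16.lab = 1  [len(h.sig) - 1]
32. n15.live = 5  [E.tag - 7]
33. n15.hot = 17  [(if E.depth then E.tag else S.lab) + 16]
34. n20.idx = 7  [E.hot - 10]
35. n21.idx = 25  [C₀.idx + 18]
36. n23.off = "yn"  [terminal]
37. n24.off = "vq"  [terminal]
38. n22.off = "pyn"  ["p" ++ g₀.off]
39. n22.hot = -2  [-2]
40. n21.env = false  [B.hot == C.idx]
41. n20.env = false  [C₀.idx > 7]
42. n14.off = "rx"  ["rx"]
43. n14.hot = 11  [E.live * -1 + 16]
44. n0.env = 26  [B₀.hot + B₁.hot + 15]
45. n0.lab = 21  [B₀.hot + 21]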